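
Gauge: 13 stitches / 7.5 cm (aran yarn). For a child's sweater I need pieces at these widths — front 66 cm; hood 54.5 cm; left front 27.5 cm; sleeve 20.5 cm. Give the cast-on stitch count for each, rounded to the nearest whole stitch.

front 114; hood 94; left front 48; sleeve 36.

Rate = 13/7.5 = 1.733 sts per cm.
front: 66 × 1.733 = 114.40 → 114.
hood: 54.5 × 1.733 = 94.47 → 94.
left front: 27.5 × 1.733 = 47.67 → 48.
sleeve: 20.5 × 1.733 = 35.53 → 36.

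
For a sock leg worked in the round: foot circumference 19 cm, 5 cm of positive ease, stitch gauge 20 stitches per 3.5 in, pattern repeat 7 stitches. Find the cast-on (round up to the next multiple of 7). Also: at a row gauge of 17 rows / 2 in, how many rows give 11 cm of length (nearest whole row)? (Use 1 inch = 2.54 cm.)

Finished = 19 + 5 = 24 cm.
24 cm × 1/2.54 = 9.45 inches.
20/3.5 = 5.714 sts per in; 9.45 × 5.714 = 53.99 sts.
Next multiple of 7 → 56.
11 cm = 4.33 inches; × 8.5 = 36.81 → 37 rows.

Cast on 56 stitches; work 37 rows.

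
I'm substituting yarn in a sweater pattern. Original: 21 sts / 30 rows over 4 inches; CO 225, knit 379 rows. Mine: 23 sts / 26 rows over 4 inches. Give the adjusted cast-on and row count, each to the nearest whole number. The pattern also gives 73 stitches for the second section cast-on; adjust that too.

Stitches: 225 × 23/21 = 246.43 → 246.
Rows: 379 × 26/30 = 328.47 → 328.
second section cast-on: 73 × 23/21 = 79.95 → 80.

Cast on 246 stitches; work 328 rows; second section cast-on 80 stitches.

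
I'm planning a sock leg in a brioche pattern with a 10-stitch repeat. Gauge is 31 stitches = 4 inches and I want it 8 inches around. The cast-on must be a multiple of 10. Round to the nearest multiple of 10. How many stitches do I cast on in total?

60 stitches.

31 / 4 = 7.75 sts per inch.
8 × 7.75 = 62.00 sts.
Nearest multiple of 10: 60.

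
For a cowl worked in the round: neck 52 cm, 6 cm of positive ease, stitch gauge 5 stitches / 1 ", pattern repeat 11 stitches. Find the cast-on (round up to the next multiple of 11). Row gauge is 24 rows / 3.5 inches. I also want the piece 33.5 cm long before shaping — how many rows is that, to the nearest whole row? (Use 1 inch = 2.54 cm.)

Cast on 121 stitches; work 90 rows.

Finished = 52 + 6 = 58 cm.
58 cm × 1/2.54 = 22.83 inches.
5/1 = 5 sts per in; 22.83 × 5 = 114.17 sts.
Next multiple of 11 → 121.
33.5 cm = 13.19 inches; × 6.857 = 90.44 → 90 rows.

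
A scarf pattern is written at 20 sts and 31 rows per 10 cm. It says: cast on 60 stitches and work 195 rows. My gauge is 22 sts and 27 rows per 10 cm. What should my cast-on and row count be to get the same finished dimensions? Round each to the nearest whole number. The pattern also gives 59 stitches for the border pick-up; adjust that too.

Cast on 66 stitches; work 170 rows; border pick-up 65 stitches.

Stitches: 60 × 22/20 = 66.00 → 66.
Rows: 195 × 27/31 = 169.84 → 170.
border pick-up: 59 × 22/20 = 64.90 → 65.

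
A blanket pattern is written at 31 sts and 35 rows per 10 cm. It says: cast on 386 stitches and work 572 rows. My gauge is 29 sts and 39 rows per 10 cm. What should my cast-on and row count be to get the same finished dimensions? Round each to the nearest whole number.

Cast on 361 stitches; work 637 rows.

Stitches: 386 × 29/31 = 361.10 → 361.
Rows: 572 × 39/35 = 637.37 → 637.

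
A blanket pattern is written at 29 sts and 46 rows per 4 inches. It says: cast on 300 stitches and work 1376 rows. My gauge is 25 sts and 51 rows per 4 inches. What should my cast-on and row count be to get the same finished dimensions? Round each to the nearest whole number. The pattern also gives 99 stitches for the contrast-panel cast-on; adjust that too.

Stitches: 300 × 25/29 = 258.62 → 259.
Rows: 1376 × 51/46 = 1525.57 → 1526.
contrast-panel cast-on: 99 × 25/29 = 85.34 → 85.

Cast on 259 stitches; work 1526 rows; contrast-panel cast-on 85 stitches.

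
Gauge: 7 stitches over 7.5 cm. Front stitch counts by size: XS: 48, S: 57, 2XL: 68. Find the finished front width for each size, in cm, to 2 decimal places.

7/7.5 = 0.933 sts per cm.
XS: 48 / 0.933 = 51.429 → 51.43 cm.
S: 57 / 0.933 = 61.071 → 61.07 cm.
2XL: 68 / 0.933 = 72.857 → 72.86 cm.

XS 51.43 cm; S 61.07 cm; 2XL 72.86 cm.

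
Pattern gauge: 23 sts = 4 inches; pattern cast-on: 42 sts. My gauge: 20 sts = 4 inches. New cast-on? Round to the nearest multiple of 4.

36 stitches.

Scale factor = 20 / 23 = 0.870.
42 × 20 / 23 = 36.52 sts.
→ 36 sts.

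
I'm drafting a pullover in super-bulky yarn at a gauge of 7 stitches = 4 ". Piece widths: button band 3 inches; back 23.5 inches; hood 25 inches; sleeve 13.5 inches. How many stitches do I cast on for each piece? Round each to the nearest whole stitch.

button band 5; back 41; hood 44; sleeve 24.

Rate = 7/4 = 1.75 sts per in.
button band: 3 × 1.75 = 5.25 → 5.
back: 23.5 × 1.75 = 41.12 → 41.
hood: 25 × 1.75 = 43.75 → 44.
sleeve: 13.5 × 1.75 = 23.62 → 24.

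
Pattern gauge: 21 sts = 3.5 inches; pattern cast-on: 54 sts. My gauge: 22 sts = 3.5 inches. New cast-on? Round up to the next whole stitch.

Scale factor = 22 / 21 = 1.048.
54 × 22 / 21 = 56.57 sts.
→ 57 sts.

Cast on 57 stitches.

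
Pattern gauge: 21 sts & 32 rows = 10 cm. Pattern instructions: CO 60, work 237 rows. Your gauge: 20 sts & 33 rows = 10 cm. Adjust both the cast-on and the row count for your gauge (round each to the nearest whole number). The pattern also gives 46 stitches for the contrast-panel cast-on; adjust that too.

Cast on 57 stitches; work 244 rows; contrast-panel cast-on 44 stitches.

Stitches: 60 × 20/21 = 57.14 → 57.
Rows: 237 × 33/32 = 244.41 → 244.
contrast-panel cast-on: 46 × 20/21 = 43.81 → 44.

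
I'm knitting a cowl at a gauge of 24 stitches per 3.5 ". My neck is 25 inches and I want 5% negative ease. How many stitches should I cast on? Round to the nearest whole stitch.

Finished = 25 × 0.95 = 23.75 in.
24 / 3.5 = 6.857 sts per inch.
23.75 × 6.857 = 162.86 sts.
→ 163 sts.

163 stitches.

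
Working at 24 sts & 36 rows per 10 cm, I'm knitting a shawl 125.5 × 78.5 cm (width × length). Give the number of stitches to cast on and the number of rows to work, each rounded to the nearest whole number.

Cast on 301 stitches and work 283 rows.

Stitch gauge = 24/10 = 2.4 sts/cm; 125.5 × 2.4 = 301.20 → 301 sts.
Row gauge = 36/10 = 3.6 rows/cm; 78.5 × 3.6 = 282.60 → 283 rows.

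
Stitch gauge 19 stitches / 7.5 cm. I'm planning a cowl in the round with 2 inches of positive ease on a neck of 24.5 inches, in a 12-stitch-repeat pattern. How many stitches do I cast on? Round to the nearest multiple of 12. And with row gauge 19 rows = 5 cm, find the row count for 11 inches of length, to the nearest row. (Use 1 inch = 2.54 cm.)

Cast on 168 stitches; work 106 rows.

Finished = 24.5 + 2 = 26.5 inches.
26.5 inches × 2.54 = 67.31 cm.
19/7.5 = 2.533 sts per cm; 67.31 × 2.533 = 170.52 sts.
Nearest multiple of 12 → 168.
11 inches = 27.94 cm; × 3.8 = 106.17 → 106 rows.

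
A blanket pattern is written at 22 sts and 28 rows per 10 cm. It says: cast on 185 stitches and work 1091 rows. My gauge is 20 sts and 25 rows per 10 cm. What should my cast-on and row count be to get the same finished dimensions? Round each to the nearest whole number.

Cast on 168 stitches; work 974 rows.

Stitches: 185 × 20/22 = 168.18 → 168.
Rows: 1091 × 25/28 = 974.11 → 974.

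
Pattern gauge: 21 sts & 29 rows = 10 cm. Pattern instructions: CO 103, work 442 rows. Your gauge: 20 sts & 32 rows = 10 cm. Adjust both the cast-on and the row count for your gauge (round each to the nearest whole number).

Cast on 98 stitches; work 488 rows.

Stitches: 103 × 20/21 = 98.10 → 98.
Rows: 442 × 32/29 = 487.72 → 488.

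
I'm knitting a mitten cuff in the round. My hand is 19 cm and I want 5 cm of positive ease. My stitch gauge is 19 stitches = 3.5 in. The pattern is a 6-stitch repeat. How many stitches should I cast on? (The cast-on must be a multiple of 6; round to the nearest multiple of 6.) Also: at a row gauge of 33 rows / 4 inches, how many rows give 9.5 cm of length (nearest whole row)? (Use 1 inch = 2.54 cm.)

Finished = 19 + 5 = 24 cm.
24 cm × 1/2.54 = 9.45 inches.
19/3.5 = 5.429 sts per in; 9.45 × 5.429 = 51.29 sts.
Nearest multiple of 6 → 54.
9.5 cm = 3.74 inches; × 8.25 = 30.86 → 31 rows.

Cast on 54 stitches; work 31 rows.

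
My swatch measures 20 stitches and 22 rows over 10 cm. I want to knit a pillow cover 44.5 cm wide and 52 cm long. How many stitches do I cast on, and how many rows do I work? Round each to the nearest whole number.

Cast on 89 stitches and work 114 rows.

Stitch gauge = 20/10 = 2 sts/cm; 44.5 × 2 = 89.00 → 89 sts.
Row gauge = 22/10 = 2.2 rows/cm; 52 × 2.2 = 114.40 → 114 rows.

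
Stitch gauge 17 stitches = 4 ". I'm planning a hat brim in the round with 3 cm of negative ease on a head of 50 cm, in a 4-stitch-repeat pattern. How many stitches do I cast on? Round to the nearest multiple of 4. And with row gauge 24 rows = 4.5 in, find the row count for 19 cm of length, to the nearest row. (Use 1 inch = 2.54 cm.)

Cast on 80 stitches; work 40 rows.

Finished = 50 − 3 = 47 cm.
47 cm × 1/2.54 = 18.50 inches.
17/4 = 4.25 sts per in; 18.50 × 4.25 = 78.64 sts.
Nearest multiple of 4 → 80.
19 cm = 7.48 inches; × 5.333 = 39.90 → 40 rows.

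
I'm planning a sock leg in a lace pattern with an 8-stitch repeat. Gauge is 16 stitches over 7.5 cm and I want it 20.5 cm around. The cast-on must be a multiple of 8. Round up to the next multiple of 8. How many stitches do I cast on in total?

16 / 7.5 = 2.133 sts per cm.
20.5 × 2.133 = 43.73 sts.
Next multiple of 8: 48.

Cast on 48 stitches.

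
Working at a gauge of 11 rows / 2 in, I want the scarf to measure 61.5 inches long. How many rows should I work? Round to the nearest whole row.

11 rows / 2 in = 5.5 rows per inch.
61.5 × 5.5 = 338.25 rows.
Round to nearest → 338.

Work 338 rows.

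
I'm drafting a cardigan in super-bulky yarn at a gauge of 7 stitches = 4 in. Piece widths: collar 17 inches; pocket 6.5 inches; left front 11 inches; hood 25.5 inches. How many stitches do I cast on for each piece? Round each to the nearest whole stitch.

Rate = 7/4 = 1.75 sts per in.
collar: 17 × 1.75 = 29.75 → 30.
pocket: 6.5 × 1.75 = 11.38 → 11.
left front: 11 × 1.75 = 19.25 → 19.
hood: 25.5 × 1.75 = 44.62 → 45.

collar 30; pocket 11; left front 19; hood 45.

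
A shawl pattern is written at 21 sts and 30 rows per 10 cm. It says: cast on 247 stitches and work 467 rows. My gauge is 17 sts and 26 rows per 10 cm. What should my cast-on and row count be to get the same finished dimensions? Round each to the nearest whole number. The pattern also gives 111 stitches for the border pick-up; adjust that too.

Cast on 200 stitches; work 405 rows; border pick-up 90 stitches.

Stitches: 247 × 17/21 = 199.95 → 200.
Rows: 467 × 26/30 = 404.73 → 405.
border pick-up: 111 × 17/21 = 89.86 → 90.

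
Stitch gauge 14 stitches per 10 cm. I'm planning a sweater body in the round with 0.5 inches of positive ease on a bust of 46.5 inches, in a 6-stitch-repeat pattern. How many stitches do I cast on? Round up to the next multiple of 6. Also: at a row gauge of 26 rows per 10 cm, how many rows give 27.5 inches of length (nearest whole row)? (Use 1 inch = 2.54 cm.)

Cast on 168 stitches; work 182 rows.

Finished = 46.5 + 0.5 = 47 inches.
47 inches × 2.54 = 119.38 cm.
14/10 = 1.4 sts per cm; 119.38 × 1.4 = 167.13 sts.
Next multiple of 6 → 168.
27.5 inches = 69.85 cm; × 2.6 = 181.61 → 182 rows.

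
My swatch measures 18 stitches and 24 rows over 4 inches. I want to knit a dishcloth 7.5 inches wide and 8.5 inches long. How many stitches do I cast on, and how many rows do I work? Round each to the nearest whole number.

Stitch gauge = 18/4 = 4.5 sts/in; 7.5 × 4.5 = 33.75 → 34 sts.
Row gauge = 24/4 = 6 rows/in; 8.5 × 6 = 51.00 → 51 rows.

Cast on 34 stitches and work 51 rows.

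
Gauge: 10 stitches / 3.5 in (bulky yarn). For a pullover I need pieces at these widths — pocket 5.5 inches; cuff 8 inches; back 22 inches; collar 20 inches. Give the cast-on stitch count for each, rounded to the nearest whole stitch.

Rate = 10/3.5 = 2.857 sts per in.
pocket: 5.5 × 2.857 = 15.71 → 16.
cuff: 8 × 2.857 = 22.86 → 23.
back: 22 × 2.857 = 62.86 → 63.
collar: 20 × 2.857 = 57.14 → 57.

pocket 16; cuff 23; back 63; collar 57.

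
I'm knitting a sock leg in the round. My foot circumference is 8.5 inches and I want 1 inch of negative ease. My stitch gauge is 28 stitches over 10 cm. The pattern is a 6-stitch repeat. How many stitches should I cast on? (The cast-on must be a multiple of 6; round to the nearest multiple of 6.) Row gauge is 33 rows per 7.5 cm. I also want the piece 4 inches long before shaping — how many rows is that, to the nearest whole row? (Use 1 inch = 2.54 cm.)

Cast on 54 stitches; work 45 rows.

Finished = 8.5 − 1 = 7.5 inches.
7.5 inches × 2.54 = 19.05 cm.
28/10 = 2.8 sts per cm; 19.05 × 2.8 = 53.34 sts.
Nearest multiple of 6 → 54.
4 inches = 10.16 cm; × 4.4 = 44.70 → 45 rows.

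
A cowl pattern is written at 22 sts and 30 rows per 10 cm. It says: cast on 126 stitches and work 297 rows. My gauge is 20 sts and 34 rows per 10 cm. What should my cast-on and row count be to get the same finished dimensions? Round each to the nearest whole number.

Cast on 115 stitches; work 337 rows.

Stitches: 126 × 20/22 = 114.55 → 115.
Rows: 297 × 34/30 = 336.60 → 337.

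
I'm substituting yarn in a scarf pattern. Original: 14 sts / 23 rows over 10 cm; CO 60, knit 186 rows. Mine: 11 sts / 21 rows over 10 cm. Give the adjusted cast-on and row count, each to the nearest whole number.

Stitches: 60 × 11/14 = 47.14 → 47.
Rows: 186 × 21/23 = 169.83 → 170.

Cast on 47 stitches; work 170 rows.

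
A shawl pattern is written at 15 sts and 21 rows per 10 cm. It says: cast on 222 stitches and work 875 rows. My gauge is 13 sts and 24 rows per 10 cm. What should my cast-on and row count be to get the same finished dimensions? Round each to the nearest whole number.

Cast on 192 stitches; work 1000 rows.

Stitches: 222 × 13/15 = 192.40 → 192.
Rows: 875 × 24/21 = 1000.00 → 1000.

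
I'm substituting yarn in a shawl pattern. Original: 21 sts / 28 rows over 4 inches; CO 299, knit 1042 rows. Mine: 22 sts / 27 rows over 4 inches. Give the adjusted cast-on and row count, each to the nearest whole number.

Cast on 313 stitches; work 1005 rows.

Stitches: 299 × 22/21 = 313.24 → 313.
Rows: 1042 × 27/28 = 1004.79 → 1005.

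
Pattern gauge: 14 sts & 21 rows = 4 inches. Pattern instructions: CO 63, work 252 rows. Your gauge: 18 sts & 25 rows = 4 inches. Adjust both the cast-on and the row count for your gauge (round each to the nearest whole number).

Cast on 81 stitches; work 300 rows.

Stitches: 63 × 18/14 = 81.00 → 81.
Rows: 252 × 25/21 = 300.00 → 300.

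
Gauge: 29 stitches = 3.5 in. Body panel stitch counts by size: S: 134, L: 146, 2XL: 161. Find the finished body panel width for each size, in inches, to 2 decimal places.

29/3.5 = 8.286 sts per in.
S: 134 / 8.286 = 16.172 → 16.17 in.
L: 146 / 8.286 = 17.621 → 17.62 in.
2XL: 161 / 8.286 = 19.431 → 19.43 in.

S 16.17 inches; L 17.62 inches; 2XL 19.43 inches.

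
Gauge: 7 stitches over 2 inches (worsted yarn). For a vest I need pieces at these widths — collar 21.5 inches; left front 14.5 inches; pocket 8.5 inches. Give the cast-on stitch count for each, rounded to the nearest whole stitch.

Rate = 7/2 = 3.5 sts per in.
collar: 21.5 × 3.5 = 75.25 → 75.
left front: 14.5 × 3.5 = 50.75 → 51.
pocket: 8.5 × 3.5 = 29.75 → 30.

collar 75; left front 51; pocket 30.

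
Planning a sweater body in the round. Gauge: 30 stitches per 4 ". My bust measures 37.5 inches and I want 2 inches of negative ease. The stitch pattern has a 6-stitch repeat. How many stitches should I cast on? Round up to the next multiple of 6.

CO 270 sts.

Finished = 37.5 − 2 = 35.5 inches.
30 / 4 = 7.5 sts/in.
35.5 × 7.5 = 266.25 sts.
Next multiple of 6: 270.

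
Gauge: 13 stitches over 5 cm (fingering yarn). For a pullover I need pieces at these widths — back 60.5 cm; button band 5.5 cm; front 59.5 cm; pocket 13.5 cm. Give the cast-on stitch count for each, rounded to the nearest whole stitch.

back 157; button band 14; front 155; pocket 35.

Rate = 13/5 = 2.6 sts per cm.
back: 60.5 × 2.6 = 157.30 → 157.
button band: 5.5 × 2.6 = 14.30 → 14.
front: 59.5 × 2.6 = 154.70 → 155.
pocket: 13.5 × 2.6 = 35.10 → 35.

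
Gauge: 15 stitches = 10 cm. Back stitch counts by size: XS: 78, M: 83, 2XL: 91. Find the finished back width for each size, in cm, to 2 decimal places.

XS 52.00 cm; M 55.33 cm; 2XL 60.67 cm.

15/10 = 1.5 sts per cm.
XS: 78 / 1.5 = 52.000 → 52.00 cm.
M: 83 / 1.5 = 55.333 → 55.33 cm.
2XL: 91 / 1.5 = 60.667 → 60.67 cm.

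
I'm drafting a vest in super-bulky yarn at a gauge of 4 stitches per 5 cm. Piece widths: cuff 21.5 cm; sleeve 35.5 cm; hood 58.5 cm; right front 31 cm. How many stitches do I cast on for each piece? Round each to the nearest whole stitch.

Rate = 4/5 = 0.8 sts per cm.
cuff: 21.5 × 0.8 = 17.20 → 17.
sleeve: 35.5 × 0.8 = 28.40 → 28.
hood: 58.5 × 0.8 = 46.80 → 47.
right front: 31 × 0.8 = 24.80 → 25.

cuff 17; sleeve 28; hood 47; right front 25.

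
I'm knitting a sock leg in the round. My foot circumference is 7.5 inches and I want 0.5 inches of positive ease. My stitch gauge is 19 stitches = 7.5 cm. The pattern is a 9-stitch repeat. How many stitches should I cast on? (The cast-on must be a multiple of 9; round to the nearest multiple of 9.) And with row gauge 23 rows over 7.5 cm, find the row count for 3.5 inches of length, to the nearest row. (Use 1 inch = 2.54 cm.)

Cast on 54 stitches; work 27 rows.

Finished = 7.5 + 0.5 = 8 inches.
8 inches × 2.54 = 20.32 cm.
19/7.5 = 2.533 sts per cm; 20.32 × 2.533 = 51.48 sts.
Nearest multiple of 9 → 54.
3.5 inches = 8.89 cm; × 3.067 = 27.26 → 27 rows.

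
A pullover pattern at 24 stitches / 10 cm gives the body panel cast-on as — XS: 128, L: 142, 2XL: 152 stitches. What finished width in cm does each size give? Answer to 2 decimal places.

24/10 = 2.4 sts per cm.
XS: 128 / 2.4 = 53.333 → 53.33 cm.
L: 142 / 2.4 = 59.167 → 59.17 cm.
2XL: 152 / 2.4 = 63.333 → 63.33 cm.

XS 53.33 cm; L 59.17 cm; 2XL 63.33 cm.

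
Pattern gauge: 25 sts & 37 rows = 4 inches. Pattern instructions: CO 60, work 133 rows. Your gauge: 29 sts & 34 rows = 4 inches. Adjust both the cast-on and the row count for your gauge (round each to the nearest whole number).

Cast on 70 stitches; work 122 rows.

Stitches: 60 × 29/25 = 69.60 → 70.
Rows: 133 × 34/37 = 122.22 → 122.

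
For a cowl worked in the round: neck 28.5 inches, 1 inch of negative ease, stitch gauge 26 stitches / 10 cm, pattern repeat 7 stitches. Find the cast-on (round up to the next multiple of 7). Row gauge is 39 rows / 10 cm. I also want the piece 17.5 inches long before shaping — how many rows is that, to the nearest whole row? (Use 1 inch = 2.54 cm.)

Finished = 28.5 − 1 = 27.5 inches.
27.5 inches × 2.54 = 69.85 cm.
26/10 = 2.6 sts per cm; 69.85 × 2.6 = 181.61 sts.
Next multiple of 7 → 182.
17.5 inches = 44.45 cm; × 3.9 = 173.35 → 173 rows.

Cast on 182 stitches; work 173 rows.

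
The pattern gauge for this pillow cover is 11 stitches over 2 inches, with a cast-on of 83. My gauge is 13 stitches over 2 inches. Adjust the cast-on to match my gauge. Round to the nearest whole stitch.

Scale factor = 13 / 11 = 1.182.
83 × 13 / 11 = 98.09 sts.
→ 98 sts.

Cast on 98 stitches.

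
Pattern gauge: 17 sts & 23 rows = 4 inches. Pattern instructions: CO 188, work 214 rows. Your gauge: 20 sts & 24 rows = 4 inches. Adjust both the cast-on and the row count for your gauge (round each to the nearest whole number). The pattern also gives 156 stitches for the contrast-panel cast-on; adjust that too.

Cast on 221 stitches; work 223 rows; contrast-panel cast-on 184 stitches.

Stitches: 188 × 20/17 = 221.18 → 221.
Rows: 214 × 24/23 = 223.30 → 223.
contrast-panel cast-on: 156 × 20/17 = 183.53 → 184.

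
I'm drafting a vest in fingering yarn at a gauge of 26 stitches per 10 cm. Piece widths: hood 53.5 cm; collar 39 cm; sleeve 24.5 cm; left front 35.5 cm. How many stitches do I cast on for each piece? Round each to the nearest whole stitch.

Rate = 26/10 = 2.6 sts per cm.
hood: 53.5 × 2.6 = 139.10 → 139.
collar: 39 × 2.6 = 101.40 → 101.
sleeve: 24.5 × 2.6 = 63.70 → 64.
left front: 35.5 × 2.6 = 92.30 → 92.

hood 139; collar 101; sleeve 64; left front 92.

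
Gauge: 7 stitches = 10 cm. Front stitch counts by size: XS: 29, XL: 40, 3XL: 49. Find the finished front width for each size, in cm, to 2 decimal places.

XS 41.43 cm; XL 57.14 cm; 3XL 70.00 cm.

7/10 = 0.7 sts per cm.
XS: 29 / 0.7 = 41.429 → 41.43 cm.
XL: 40 / 0.7 = 57.143 → 57.14 cm.
3XL: 49 / 0.7 = 70.000 → 70.00 cm.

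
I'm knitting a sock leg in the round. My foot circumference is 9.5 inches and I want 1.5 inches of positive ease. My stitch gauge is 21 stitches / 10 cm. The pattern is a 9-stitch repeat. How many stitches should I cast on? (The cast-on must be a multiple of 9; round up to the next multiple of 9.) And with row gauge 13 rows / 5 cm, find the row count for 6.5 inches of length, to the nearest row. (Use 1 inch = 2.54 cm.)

Finished = 9.5 + 1.5 = 11 inches.
11 inches × 2.54 = 27.94 cm.
21/10 = 2.1 sts per cm; 27.94 × 2.1 = 58.67 sts.
Next multiple of 9 → 63.
6.5 inches = 16.51 cm; × 2.6 = 42.93 → 43 rows.

Cast on 63 stitches; work 43 rows.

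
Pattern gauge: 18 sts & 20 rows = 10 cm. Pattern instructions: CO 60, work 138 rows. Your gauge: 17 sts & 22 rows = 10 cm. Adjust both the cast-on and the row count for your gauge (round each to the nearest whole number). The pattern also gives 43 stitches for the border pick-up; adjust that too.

Cast on 57 stitches; work 152 rows; border pick-up 41 stitches.

Stitches: 60 × 17/18 = 56.67 → 57.
Rows: 138 × 22/20 = 151.80 → 152.
border pick-up: 43 × 17/18 = 40.61 → 41.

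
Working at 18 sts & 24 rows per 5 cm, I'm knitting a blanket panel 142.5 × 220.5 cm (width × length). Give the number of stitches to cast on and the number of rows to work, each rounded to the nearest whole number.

Stitch gauge = 18/5 = 3.6 sts/cm; 142.5 × 3.6 = 513.00 → 513 sts.
Row gauge = 24/5 = 4.8 rows/cm; 220.5 × 4.8 = 1058.40 → 1058 rows.

Cast on 513 stitches and work 1058 rows.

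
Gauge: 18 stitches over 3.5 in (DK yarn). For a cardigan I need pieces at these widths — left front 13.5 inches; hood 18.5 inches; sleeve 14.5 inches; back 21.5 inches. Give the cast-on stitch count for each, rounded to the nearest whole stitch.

left front 69; hood 95; sleeve 75; back 111.

Rate = 18/3.5 = 5.143 sts per in.
left front: 13.5 × 5.143 = 69.43 → 69.
hood: 18.5 × 5.143 = 95.14 → 95.
sleeve: 14.5 × 5.143 = 74.57 → 75.
back: 21.5 × 5.143 = 110.57 → 111.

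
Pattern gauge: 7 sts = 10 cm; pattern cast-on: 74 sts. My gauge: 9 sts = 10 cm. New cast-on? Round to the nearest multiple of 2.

Scale factor = 9 / 7 = 1.286.
74 × 9 / 7 = 95.14 sts.
→ 96 sts.

Cast on 96 stitches.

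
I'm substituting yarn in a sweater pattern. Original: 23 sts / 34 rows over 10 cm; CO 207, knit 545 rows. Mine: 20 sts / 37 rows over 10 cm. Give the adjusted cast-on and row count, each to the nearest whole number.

Cast on 180 stitches; work 593 rows.

Stitches: 207 × 20/23 = 180.00 → 180.
Rows: 545 × 37/34 = 593.09 → 593.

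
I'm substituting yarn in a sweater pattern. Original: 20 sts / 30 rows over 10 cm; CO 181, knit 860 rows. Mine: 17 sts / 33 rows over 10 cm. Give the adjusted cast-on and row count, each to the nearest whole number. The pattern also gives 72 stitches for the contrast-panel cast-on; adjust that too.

Stitches: 181 × 17/20 = 153.85 → 154.
Rows: 860 × 33/30 = 946.00 → 946.
contrast-panel cast-on: 72 × 17/20 = 61.20 → 61.

Cast on 154 stitches; work 946 rows; contrast-panel cast-on 61 stitches.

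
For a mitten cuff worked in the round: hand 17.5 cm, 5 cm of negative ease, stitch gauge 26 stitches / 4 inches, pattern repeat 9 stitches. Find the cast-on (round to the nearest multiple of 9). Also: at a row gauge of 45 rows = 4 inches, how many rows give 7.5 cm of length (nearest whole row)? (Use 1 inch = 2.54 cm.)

Finished = 17.5 − 5 = 12.5 cm.
12.5 cm × 1/2.54 = 4.92 inches.
26/4 = 6.5 sts per in; 4.92 × 6.5 = 31.99 sts.
Nearest multiple of 9 → 36.
7.5 cm = 2.95 inches; × 11.25 = 33.22 → 33 rows.

Cast on 36 stitches; work 33 rows.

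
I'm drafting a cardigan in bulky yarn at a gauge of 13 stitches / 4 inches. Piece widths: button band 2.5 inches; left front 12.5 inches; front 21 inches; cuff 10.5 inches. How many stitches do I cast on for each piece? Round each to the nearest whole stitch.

button band 8; left front 41; front 68; cuff 34.

Rate = 13/4 = 3.25 sts per in.
button band: 2.5 × 3.25 = 8.12 → 8.
left front: 12.5 × 3.25 = 40.62 → 41.
front: 21 × 3.25 = 68.25 → 68.
cuff: 10.5 × 3.25 = 34.12 → 34.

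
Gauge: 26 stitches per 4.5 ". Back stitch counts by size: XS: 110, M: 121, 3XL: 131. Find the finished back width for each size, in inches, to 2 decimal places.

XS 19.04 inches; M 20.94 inches; 3XL 22.67 inches.

26/4.5 = 5.778 sts per in.
XS: 110 / 5.778 = 19.038 → 19.04 in.
M: 121 / 5.778 = 20.942 → 20.94 in.
3XL: 131 / 5.778 = 22.673 → 22.67 in.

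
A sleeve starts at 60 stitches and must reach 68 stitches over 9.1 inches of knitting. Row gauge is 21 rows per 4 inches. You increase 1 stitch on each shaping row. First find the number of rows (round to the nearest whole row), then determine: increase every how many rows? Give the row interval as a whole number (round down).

Rows = 9.1 × 5.25 = 47.8 → 48 rows.
Stitches to add: 8 → 8 shaping rows (at 1 st each).
48 / 8 = 6.00 → every 6 rows.

Increase every 6th row.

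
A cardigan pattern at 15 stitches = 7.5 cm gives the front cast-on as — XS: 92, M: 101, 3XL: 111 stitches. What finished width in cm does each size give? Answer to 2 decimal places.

15/7.5 = 2 sts per cm.
XS: 92 / 2 = 46.000 → 46.00 cm.
M: 101 / 2 = 50.500 → 50.50 cm.
3XL: 111 / 2 = 55.500 → 55.50 cm.

XS 46.00 cm; M 50.50 cm; 3XL 55.50 cm.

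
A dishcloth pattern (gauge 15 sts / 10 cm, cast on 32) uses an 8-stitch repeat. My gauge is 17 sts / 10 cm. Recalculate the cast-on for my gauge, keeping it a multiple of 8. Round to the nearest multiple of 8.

32 × 17 / 15 = 36.27.
Nearest multiple of 8: 40.

40 stitches.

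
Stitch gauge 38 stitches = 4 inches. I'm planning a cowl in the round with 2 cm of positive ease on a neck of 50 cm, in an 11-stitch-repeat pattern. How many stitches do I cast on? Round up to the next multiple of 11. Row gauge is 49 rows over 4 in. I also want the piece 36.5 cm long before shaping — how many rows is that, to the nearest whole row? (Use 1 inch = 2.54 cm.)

Cast on 198 stitches; work 176 rows.

Finished = 50 + 2 = 52 cm.
52 cm × 1/2.54 = 20.47 inches.
38/4 = 9.5 sts per in; 20.47 × 9.5 = 194.49 sts.
Next multiple of 11 → 198.
36.5 cm = 14.37 inches; × 12.25 = 176.03 → 176 rows.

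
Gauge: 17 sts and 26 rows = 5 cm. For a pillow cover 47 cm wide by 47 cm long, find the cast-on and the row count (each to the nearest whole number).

Stitch gauge = 17/5 = 3.4 sts/cm; 47 × 3.4 = 159.80 → 160 sts.
Row gauge = 26/5 = 5.2 rows/cm; 47 × 5.2 = 244.40 → 244 rows.

Cast on 160 stitches and work 244 rows.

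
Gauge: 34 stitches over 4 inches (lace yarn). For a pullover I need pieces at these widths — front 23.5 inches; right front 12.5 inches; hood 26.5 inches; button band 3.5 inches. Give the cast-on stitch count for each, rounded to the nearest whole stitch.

Rate = 34/4 = 8.5 sts per in.
front: 23.5 × 8.5 = 199.75 → 200.
right front: 12.5 × 8.5 = 106.25 → 106.
hood: 26.5 × 8.5 = 225.25 → 225.
button band: 3.5 × 8.5 = 29.75 → 30.

front 200; right front 106; hood 225; button band 30.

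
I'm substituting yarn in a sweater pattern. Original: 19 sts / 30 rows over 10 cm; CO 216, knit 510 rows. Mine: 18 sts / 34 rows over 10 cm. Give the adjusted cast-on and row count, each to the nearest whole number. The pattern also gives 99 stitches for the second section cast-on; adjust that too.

Stitches: 216 × 18/19 = 204.63 → 205.
Rows: 510 × 34/30 = 578.00 → 578.
second section cast-on: 99 × 18/19 = 93.79 → 94.

Cast on 205 stitches; work 578 rows; second section cast-on 94 stitches.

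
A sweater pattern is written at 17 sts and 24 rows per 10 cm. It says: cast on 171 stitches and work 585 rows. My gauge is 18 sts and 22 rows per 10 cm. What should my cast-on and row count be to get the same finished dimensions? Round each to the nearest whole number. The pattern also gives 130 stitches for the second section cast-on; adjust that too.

Cast on 181 stitches; work 536 rows; second section cast-on 138 stitches.

Stitches: 171 × 18/17 = 181.06 → 181.
Rows: 585 × 22/24 = 536.25 → 536.
second section cast-on: 130 × 18/17 = 137.65 → 138.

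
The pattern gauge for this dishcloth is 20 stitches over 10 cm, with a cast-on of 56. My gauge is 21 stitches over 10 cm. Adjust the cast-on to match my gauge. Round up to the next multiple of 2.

60 stitches.

Scale factor = 21 / 20 = 1.050.
56 × 21 / 20 = 58.80 sts.
→ 60 sts.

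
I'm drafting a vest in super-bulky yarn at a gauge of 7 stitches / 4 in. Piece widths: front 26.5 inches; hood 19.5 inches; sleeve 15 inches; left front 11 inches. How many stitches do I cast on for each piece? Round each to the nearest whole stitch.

Rate = 7/4 = 1.75 sts per in.
front: 26.5 × 1.75 = 46.38 → 46.
hood: 19.5 × 1.75 = 34.12 → 34.
sleeve: 15 × 1.75 = 26.25 → 26.
left front: 11 × 1.75 = 19.25 → 19.

front 46; hood 34; sleeve 26; left front 19.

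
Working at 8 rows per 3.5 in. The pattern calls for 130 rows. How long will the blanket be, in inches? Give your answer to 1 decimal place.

56.9 inches.

8 rows / 3.5 inch = 2.286 rows per inch.
130 / 2.286 = 56.88 inches.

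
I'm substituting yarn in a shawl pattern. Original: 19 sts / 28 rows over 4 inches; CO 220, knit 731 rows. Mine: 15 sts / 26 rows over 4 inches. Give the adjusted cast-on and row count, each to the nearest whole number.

Stitches: 220 × 15/19 = 173.68 → 174.
Rows: 731 × 26/28 = 678.79 → 679.

Cast on 174 stitches; work 679 rows.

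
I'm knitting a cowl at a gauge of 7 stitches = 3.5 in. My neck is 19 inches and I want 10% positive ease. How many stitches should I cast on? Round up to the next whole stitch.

CO 42 sts.

Finished = 19 × 1.10 = 20.90 in.
7 / 3.5 = 2 sts per inch.
20.90 × 2 = 41.80 sts.
→ 42 sts.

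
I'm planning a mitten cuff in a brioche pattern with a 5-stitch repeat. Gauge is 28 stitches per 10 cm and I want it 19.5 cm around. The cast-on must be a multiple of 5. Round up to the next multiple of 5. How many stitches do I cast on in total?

Cast on 55 stitches.

28 / 10 = 2.8 sts per cm.
19.5 × 2.8 = 54.60 sts.
Next multiple of 5: 55.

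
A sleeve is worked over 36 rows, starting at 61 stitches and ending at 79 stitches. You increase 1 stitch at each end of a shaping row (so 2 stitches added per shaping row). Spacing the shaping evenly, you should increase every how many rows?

Increase every 4th row.

Stitches to add: |79 − 61| = 18.
Shaping rows needed: 18 / 2 = 9.
36 rows / 9 = every 4 rows.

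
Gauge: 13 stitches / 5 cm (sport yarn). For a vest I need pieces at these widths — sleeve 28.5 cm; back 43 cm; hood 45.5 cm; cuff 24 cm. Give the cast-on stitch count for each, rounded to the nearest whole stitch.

Rate = 13/5 = 2.6 sts per cm.
sleeve: 28.5 × 2.6 = 74.10 → 74.
back: 43 × 2.6 = 111.80 → 112.
hood: 45.5 × 2.6 = 118.30 → 118.
cuff: 24 × 2.6 = 62.40 → 62.

sleeve 74; back 112; hood 118; cuff 62.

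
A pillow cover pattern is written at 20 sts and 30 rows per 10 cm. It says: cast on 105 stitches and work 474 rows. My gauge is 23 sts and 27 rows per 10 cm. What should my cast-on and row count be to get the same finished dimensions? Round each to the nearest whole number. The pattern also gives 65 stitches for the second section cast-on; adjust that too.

Cast on 121 stitches; work 427 rows; second section cast-on 75 stitches.

Stitches: 105 × 23/20 = 120.75 → 121.
Rows: 474 × 27/30 = 426.60 → 427.
second section cast-on: 65 × 23/20 = 74.75 → 75.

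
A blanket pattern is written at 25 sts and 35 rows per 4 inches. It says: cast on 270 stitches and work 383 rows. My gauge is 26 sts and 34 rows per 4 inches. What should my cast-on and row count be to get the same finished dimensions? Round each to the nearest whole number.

Cast on 281 stitches; work 372 rows.

Stitches: 270 × 26/25 = 280.80 → 281.
Rows: 383 × 34/35 = 372.06 → 372.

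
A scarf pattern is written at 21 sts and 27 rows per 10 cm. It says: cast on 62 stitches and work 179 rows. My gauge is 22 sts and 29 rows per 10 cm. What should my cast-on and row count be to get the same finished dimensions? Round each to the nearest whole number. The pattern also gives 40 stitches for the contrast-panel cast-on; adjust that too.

Stitches: 62 × 22/21 = 64.95 → 65.
Rows: 179 × 29/27 = 192.26 → 192.
contrast-panel cast-on: 40 × 22/21 = 41.90 → 42.

Cast on 65 stitches; work 192 rows; contrast-panel cast-on 42 stitches.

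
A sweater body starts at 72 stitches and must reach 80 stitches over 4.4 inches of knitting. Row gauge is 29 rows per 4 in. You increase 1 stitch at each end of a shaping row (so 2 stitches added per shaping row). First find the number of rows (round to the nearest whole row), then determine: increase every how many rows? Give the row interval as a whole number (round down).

Rows = 4.4 × 7.25 = 31.9 → 32 rows.
Stitches to add: 8 → 4 shaping rows (at 2 st each).
32 / 4 = 8.00 → every 8 rows.

Increase every 8th row.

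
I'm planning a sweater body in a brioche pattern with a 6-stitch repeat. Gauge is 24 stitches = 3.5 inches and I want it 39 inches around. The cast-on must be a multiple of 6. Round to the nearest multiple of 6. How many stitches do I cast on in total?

CO 270 sts.

24 / 3.5 = 6.857 sts per inch.
39 × 6.857 = 267.43 sts.
Nearest multiple of 6: 270.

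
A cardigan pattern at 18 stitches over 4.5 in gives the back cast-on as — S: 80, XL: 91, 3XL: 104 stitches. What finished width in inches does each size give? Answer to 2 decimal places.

18/4.5 = 4 sts per in.
S: 80 / 4 = 20.000 → 20.00 in.
XL: 91 / 4 = 22.750 → 22.75 in.
3XL: 104 / 4 = 26.000 → 26.00 in.

S 20.00 inches; XL 22.75 inches; 3XL 26.00 inches.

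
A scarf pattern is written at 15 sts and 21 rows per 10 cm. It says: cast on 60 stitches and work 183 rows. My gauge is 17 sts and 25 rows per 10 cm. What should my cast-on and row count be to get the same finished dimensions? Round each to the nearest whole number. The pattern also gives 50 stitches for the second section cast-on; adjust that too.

Cast on 68 stitches; work 218 rows; second section cast-on 57 stitches.

Stitches: 60 × 17/15 = 68.00 → 68.
Rows: 183 × 25/21 = 217.86 → 218.
second section cast-on: 50 × 17/15 = 56.67 → 57.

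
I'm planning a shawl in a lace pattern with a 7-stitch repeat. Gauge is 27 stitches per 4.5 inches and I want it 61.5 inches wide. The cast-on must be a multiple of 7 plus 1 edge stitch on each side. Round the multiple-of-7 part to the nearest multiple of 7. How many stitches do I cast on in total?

366 stitches.

27 / 4.5 = 6 sts per inch.
61.5 × 6 = 369.00 sts.
Less 2 edge sts → 367.00 for the repeat.
Nearest multiple of 7: 364.
Add back 2 edge sts → 366.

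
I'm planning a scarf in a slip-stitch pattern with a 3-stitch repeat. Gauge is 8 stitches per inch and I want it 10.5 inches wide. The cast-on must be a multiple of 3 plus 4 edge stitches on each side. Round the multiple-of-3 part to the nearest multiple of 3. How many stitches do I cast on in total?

83 stitches.

8 / 1 = 8 sts per inch.
10.5 × 8 = 84.00 sts.
Less 8 edge sts → 76.00 for the repeat.
Nearest multiple of 3: 75.
Add back 8 edge sts → 83.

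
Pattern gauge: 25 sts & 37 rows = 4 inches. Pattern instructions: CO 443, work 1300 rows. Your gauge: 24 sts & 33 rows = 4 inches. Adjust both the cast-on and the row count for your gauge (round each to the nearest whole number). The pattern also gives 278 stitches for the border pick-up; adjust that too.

Cast on 425 stitches; work 1159 rows; border pick-up 267 stitches.

Stitches: 443 × 24/25 = 425.28 → 425.
Rows: 1300 × 33/37 = 1159.46 → 1159.
border pick-up: 278 × 24/25 = 266.88 → 267.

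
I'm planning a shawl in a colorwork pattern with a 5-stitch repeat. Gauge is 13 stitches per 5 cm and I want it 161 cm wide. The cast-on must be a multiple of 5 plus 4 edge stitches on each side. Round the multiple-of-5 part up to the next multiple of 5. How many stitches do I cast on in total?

Cast on 423 stitches.

13 / 5 = 2.6 sts per cm.
161 × 2.6 = 418.60 sts.
Less 8 edge sts → 410.60 for the repeat.
Next multiple of 5: 415.
Add back 8 edge sts → 423.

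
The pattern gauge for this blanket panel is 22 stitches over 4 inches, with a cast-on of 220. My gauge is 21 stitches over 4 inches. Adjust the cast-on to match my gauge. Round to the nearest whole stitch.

Scale factor = 21 / 22 = 0.955.
220 × 21 / 22 = 210.00 sts.

CO 210 sts.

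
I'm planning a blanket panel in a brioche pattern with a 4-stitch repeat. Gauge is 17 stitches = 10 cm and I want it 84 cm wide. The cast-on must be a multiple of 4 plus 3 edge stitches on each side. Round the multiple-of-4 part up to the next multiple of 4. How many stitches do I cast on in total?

CO 146 sts.

17 / 10 = 1.7 sts per cm.
84 × 1.7 = 142.80 sts.
Less 6 edge sts → 136.80 for the repeat.
Next multiple of 4: 140.
Add back 6 edge sts → 146.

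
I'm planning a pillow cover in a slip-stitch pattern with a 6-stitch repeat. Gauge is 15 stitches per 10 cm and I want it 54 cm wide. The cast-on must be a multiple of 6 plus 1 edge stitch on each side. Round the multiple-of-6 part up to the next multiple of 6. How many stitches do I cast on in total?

Cast on 86 stitches.

15 / 10 = 1.5 sts per cm.
54 × 1.5 = 81.00 sts.
Less 2 edge sts → 79.00 for the repeat.
Next multiple of 6: 84.
Add back 2 edge sts → 86.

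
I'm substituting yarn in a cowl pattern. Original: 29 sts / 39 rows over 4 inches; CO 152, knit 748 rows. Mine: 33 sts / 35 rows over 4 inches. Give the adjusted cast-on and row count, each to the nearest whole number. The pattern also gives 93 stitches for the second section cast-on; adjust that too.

Cast on 173 stitches; work 671 rows; second section cast-on 106 stitches.

Stitches: 152 × 33/29 = 172.97 → 173.
Rows: 748 × 35/39 = 671.28 → 671.
second section cast-on: 93 × 33/29 = 105.83 → 106.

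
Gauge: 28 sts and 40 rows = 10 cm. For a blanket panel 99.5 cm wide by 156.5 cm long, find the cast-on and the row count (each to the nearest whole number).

Cast on 279 stitches and work 626 rows.

Stitch gauge = 28/10 = 2.8 sts/cm; 99.5 × 2.8 = 278.60 → 279 sts.
Row gauge = 40/10 = 4 rows/cm; 156.5 × 4 = 626.00 → 626 rows.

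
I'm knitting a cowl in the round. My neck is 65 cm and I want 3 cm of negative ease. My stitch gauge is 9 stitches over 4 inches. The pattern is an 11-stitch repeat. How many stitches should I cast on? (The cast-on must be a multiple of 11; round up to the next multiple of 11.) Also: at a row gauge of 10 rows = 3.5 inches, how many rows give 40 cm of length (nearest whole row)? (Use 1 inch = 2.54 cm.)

Finished = 65 − 3 = 62 cm.
62 cm × 1/2.54 = 24.41 inches.
9/4 = 2.25 sts per in; 24.41 × 2.25 = 54.92 sts.
Next multiple of 11 → 55.
40 cm = 15.75 inches; × 2.857 = 44.99 → 45 rows.

Cast on 55 stitches; work 45 rows.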